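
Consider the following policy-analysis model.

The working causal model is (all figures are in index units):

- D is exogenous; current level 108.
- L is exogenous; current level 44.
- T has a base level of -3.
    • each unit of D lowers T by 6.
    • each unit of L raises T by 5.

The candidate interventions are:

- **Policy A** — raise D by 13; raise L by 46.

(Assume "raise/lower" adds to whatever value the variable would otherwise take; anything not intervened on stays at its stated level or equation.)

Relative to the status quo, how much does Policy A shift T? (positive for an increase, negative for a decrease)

152

Baseline:
  D = 108
  L = 44
  T = -3 − 6·108 + 5·44 = -431
Policy A (D + 13, L + 46):
  D = 108 + 13 = 121
  L = 44 + 46 = 90
  T = -3 − 6·121 + 5·90 = -279
Change in T: -279 − (-431) = 152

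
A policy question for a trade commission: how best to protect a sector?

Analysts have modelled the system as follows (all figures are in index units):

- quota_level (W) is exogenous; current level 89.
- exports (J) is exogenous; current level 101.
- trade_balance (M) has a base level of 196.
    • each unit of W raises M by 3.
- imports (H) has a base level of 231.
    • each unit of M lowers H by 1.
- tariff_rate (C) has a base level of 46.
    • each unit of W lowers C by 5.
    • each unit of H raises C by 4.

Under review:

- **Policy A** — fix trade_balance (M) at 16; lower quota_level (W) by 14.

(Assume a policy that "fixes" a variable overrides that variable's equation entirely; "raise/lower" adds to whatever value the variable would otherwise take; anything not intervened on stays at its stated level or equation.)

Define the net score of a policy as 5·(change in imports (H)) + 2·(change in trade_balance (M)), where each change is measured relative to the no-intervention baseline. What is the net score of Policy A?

1341

Baseline:
  W = 89
  M = 196 + 3·89 = 463
  H = 231 − 463 = -232
Policy A (M := 16, W − 14):
  W = 89 − 14 = 75
  M = 16
  H = 231 − 16 = 215
ΔH = 215 − (-232) = 447; ΔM = 16 − 463 = -447
Score = 5·447 + 2·(-447) = 1341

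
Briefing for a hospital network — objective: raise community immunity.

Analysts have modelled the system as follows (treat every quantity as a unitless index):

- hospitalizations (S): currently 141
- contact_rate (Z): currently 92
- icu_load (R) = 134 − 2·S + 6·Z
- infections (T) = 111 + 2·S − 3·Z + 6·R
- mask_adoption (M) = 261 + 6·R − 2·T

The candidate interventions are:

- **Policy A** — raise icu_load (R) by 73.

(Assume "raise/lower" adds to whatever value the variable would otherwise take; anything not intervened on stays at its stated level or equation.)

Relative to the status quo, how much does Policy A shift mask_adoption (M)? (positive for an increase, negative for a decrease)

Baseline:
  S = 141
  Z = 92
  R = 134 − 2·141 + 6·92 = 404
  T = 111 + 2·141 − 3·92 + 6·404 = 2541
  M = 261 + 6·404 − 2·2541 = -2397
Policy A (R + 73):
  S = 141
  Z = 92
  R = 134 − 2·141 + 6·92 (+73 from intervention) = 477
  T = 111 + 2·141 − 3·92 + 6·477 = 2979
  M = 261 + 6·477 − 2·2979 = -2835
Change in M: -2835 − (-2397) = -438

-438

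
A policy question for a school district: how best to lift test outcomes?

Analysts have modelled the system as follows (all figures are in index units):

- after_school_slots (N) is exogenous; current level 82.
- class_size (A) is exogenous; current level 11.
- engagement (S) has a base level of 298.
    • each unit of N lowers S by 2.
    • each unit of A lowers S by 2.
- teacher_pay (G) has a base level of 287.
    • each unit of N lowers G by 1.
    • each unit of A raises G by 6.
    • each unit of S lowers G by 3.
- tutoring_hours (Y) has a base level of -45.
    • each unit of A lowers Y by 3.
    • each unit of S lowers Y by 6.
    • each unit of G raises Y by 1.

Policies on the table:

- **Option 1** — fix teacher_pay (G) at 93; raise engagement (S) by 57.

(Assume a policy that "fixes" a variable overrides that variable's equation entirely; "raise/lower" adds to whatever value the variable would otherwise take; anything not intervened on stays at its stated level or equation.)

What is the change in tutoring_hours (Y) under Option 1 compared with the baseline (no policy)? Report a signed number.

Baseline:
  N = 82
  A = 11
  S = 298 − 2·82 − 2·11 = 112
  G = 287 − 82 + 6·11 − 3·112 = -65
  Y = -45 − 3·11 − 6·112 + (-65) = -815
Option 1 (G := 93, S + 57):
  N = 82
  A = 11
  S = 298 − 2·82 − 2·11 (+57 from intervention) = 169
  G = 93
  Y = -45 − 3·11 − 6·169 + 93 = -999
Change in Y: -999 − (-815) = -184

-184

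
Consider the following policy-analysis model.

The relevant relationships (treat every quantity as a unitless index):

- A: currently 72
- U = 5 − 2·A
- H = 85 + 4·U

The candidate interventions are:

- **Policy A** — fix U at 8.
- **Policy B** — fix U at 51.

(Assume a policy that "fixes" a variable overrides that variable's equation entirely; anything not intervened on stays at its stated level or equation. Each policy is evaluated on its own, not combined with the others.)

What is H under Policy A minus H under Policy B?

-172

Policy A (U := 8):
  A = 72
  U = 8
  H = 85 + 4·8 = 117
Policy B (U := 51):
  A = 72
  U = 51
  H = 85 + 4·51 = 289
H: 117 − 289 = -172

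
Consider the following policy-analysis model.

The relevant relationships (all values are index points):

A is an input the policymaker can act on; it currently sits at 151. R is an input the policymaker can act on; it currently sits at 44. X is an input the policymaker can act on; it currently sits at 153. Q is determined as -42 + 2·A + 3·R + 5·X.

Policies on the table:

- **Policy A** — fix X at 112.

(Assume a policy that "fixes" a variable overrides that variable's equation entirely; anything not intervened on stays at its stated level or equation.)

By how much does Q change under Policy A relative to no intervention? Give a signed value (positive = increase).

Baseline:
  A = 151
  R = 44
  X = 153
  Q = -42 + 2·151 + 3·44 + 5·153 = 1157
Policy A (X := 112):
  A = 151
  R = 44
  X = 112
  Q = -42 + 2·151 + 3·44 + 5·112 = 952
Change in Q: 952 − 1157 = -205

-205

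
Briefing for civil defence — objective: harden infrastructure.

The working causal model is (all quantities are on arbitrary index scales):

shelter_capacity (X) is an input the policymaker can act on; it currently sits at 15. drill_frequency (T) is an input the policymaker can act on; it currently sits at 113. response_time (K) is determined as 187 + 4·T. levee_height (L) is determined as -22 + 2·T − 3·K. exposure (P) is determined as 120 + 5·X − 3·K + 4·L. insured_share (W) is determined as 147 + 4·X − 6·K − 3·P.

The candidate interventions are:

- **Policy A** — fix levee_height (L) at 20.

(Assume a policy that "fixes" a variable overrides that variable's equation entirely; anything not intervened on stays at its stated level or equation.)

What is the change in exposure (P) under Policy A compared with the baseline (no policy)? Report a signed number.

Baseline:
  X = 15
  T = 113
  K = 187 + 4·113 = 639
  L = -22 + 2·113 − 3·639 = -1713
  P = 120 + 5·15 − 3·639 + 4·(-1713) = -8574
Policy A (L := 20):
  X = 15
  T = 113
  K = 187 + 4·113 = 639
  L = 20
  P = 120 + 5·15 − 3·639 + 4·20 = -1642
Change in P: -1642 − (-8574) = 6932

6932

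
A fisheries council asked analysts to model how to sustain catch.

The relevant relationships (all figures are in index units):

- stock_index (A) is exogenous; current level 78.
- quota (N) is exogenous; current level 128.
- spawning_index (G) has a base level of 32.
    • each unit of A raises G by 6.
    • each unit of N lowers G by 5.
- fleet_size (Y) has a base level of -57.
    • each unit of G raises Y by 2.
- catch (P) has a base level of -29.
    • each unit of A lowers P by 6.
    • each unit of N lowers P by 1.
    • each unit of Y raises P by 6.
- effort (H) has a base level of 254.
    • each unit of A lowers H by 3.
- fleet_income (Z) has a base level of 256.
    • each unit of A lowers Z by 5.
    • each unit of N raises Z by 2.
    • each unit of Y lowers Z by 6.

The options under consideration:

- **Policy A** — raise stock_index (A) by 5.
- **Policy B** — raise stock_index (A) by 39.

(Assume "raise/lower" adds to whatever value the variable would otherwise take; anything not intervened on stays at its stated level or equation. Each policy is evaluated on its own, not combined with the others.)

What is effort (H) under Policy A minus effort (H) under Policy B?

Policy A (A + 5):
  A = 78 + 5 = 83
  H = 254 − 3·83 = 5
Policy B (A + 39):
  A = 78 + 39 = 117
  H = 254 − 3·117 = -97
H: 5 − (-97) = 102

102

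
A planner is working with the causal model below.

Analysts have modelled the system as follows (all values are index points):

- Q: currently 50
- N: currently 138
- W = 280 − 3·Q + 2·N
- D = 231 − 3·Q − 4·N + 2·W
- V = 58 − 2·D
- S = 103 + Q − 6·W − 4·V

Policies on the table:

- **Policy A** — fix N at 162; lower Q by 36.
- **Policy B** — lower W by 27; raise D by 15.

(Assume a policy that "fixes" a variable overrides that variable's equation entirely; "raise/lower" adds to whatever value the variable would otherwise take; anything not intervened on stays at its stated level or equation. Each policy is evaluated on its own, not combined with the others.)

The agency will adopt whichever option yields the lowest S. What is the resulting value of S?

63

Policy A (N := 162, Q − 36):
  Q = 50 − 36 = 14
  N = 162
  W = 280 − 3·14 + 2·162 = 562
  D = 231 − 3·14 − 4·162 + 2·562 = 665
  V = 58 − 2·665 = -1272
  S = 103 + 14 − 6·562 − 4·(-1272) = 1833
Policy B (W − 27, D + 15):
  Q = 50
  N = 138
  W = 280 − 3·50 + 2·138 (−27 from intervention) = 379
  D = 231 − 3·50 − 4·138 + 2·379 (+15 from intervention) = 302
  V = 58 − 2·302 = -546
  S = 103 + 50 − 6·379 − 4·(-546) = 63
Comparing — Policy A: S=1833, Policy B: S=63. Lowest is 63 (Policy B).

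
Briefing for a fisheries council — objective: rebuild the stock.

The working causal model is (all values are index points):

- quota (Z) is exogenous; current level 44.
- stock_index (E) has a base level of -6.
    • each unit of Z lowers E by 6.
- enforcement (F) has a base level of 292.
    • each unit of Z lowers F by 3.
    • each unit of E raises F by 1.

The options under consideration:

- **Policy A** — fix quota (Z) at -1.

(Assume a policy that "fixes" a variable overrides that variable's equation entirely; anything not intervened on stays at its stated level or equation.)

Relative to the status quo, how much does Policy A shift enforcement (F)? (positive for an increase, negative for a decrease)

405

Baseline:
  Z = 44
  E = -6 − 6·44 = -270
  F = 292 − 3·44 + (-270) = -110
Policy A (Z := -1):
  Z = -1
  E = -6 − 6·(-1) = 0
  F = 292 − 3·(-1) + 0 = 295
Change in F: 295 − (-110) = 405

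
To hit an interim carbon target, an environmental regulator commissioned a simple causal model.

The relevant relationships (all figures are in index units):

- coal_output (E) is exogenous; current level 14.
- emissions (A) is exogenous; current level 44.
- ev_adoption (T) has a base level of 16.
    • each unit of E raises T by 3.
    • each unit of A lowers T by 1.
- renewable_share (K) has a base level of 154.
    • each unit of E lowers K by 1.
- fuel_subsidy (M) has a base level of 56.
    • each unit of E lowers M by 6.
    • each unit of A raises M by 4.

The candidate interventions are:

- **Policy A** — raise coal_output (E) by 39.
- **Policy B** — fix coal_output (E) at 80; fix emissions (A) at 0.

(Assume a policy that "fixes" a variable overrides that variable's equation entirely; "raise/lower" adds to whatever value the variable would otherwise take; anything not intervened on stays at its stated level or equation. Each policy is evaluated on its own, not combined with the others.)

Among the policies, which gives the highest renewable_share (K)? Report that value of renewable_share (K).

101

Policy A (E + 39):
  E = 14 + 39 = 53
  K = 154 − 53 = 101
Policy B (E := 80, A := 0):
  E = 80
  K = 154 − 80 = 74
Comparing — Policy A: K=101, Policy B: K=74. Highest is 101 (Policy A).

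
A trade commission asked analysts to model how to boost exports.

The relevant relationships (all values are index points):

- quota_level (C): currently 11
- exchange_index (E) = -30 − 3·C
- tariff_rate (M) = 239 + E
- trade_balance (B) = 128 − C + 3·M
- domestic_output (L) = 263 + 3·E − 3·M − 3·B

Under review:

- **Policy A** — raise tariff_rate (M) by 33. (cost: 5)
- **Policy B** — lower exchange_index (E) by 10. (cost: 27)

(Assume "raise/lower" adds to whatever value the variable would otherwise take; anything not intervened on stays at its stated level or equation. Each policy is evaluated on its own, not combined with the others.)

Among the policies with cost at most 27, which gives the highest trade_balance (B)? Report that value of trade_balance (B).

Policy A (M + 33):
  C = 11
  E = -30 − 3·11 = -63
  M = 239 + (-63) (+33 from intervention) = 209
  B = 128 − 11 + 3·209 = 744
Policy B (E − 10):
  C = 11
  E = -30 − 3·11 (−10 from intervention) = -73
  M = 239 + (-73) = 166
  B = 128 − 11 + 3·166 = 615
Comparing — Policy A: B=744, Policy B: B=615. Highest is 744 (Policy A).

744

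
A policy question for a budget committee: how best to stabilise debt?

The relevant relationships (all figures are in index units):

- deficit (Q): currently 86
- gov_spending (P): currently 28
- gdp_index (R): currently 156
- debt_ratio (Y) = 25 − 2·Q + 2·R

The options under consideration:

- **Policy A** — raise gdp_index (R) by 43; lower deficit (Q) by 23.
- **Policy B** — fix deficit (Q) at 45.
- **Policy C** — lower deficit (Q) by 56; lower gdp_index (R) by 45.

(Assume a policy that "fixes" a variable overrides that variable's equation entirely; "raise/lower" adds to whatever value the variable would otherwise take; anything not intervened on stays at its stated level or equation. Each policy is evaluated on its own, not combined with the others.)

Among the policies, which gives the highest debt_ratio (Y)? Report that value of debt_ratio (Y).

297

Policy A (R + 43, Q − 23):
  Q = 86 − 23 = 63
  R = 156 + 43 = 199
  Y = 25 − 2·63 + 2·199 = 297
Policy B (Q := 45):
  Q = 45
  R = 156
  Y = 25 − 2·45 + 2·156 = 247
Policy C (Q − 56, R − 45):
  Q = 86 − 56 = 30
  R = 156 − 45 = 111
  Y = 25 − 2·30 + 2·111 = 187
Comparing — Policy A: Y=297, Policy B: Y=247, Policy C: Y=187. Highest is 297 (Policy A).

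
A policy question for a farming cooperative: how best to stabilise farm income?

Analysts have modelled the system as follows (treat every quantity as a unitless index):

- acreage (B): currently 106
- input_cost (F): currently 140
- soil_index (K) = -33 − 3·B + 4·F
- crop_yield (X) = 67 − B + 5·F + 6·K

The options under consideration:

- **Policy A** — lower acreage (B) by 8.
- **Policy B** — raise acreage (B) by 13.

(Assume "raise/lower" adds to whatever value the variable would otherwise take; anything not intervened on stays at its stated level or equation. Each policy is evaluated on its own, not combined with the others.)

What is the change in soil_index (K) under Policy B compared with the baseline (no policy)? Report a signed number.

Baseline:
  B = 106
  F = 140
  K = -33 − 3·106 + 4·140 = 209
Policy B (B + 13):
  B = 106 + 13 = 119
  F = 140
  K = -33 − 3·119 + 4·140 = 170
Change in K: 170 − 209 = -39

-39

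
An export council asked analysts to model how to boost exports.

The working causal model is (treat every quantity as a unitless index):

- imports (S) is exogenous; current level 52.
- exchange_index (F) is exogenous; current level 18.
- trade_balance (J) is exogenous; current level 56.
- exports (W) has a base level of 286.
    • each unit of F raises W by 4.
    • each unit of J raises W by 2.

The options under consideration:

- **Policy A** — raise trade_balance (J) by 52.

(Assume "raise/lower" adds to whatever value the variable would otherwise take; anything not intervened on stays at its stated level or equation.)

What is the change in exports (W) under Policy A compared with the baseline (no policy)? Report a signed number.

104

Baseline:
  F = 18
  J = 56
  W = 286 + 4·18 + 2·56 = 470
Policy A (J + 52):
  F = 18
  J = 56 + 52 = 108
  W = 286 + 4·18 + 2·108 = 574
Change in W: 574 − 470 = 104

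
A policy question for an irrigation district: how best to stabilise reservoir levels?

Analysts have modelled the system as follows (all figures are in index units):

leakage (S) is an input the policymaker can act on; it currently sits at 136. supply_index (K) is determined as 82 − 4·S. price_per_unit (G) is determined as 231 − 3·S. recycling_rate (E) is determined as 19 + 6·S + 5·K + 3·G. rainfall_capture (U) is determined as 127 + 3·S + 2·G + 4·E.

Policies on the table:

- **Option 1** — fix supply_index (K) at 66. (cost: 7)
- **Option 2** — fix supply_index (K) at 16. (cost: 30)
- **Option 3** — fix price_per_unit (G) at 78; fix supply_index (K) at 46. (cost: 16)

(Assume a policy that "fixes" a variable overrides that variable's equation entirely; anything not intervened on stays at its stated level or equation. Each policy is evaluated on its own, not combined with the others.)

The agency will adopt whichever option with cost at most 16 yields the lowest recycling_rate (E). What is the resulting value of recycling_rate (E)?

634

Option 1 (K := 66):
  S = 136
  K = 66
  G = 231 − 3·136 = -177
  E = 19 + 6·136 + 5·66 + 3·(-177) = 634
Option 3 (G := 78, K := 46):
  S = 136
  K = 46
  G = 78
  E = 19 + 6·136 + 5·46 + 3·78 = 1299
Comparing — Option 1: E=634, Option 3: E=1299. Lowest is 634 (Option 1).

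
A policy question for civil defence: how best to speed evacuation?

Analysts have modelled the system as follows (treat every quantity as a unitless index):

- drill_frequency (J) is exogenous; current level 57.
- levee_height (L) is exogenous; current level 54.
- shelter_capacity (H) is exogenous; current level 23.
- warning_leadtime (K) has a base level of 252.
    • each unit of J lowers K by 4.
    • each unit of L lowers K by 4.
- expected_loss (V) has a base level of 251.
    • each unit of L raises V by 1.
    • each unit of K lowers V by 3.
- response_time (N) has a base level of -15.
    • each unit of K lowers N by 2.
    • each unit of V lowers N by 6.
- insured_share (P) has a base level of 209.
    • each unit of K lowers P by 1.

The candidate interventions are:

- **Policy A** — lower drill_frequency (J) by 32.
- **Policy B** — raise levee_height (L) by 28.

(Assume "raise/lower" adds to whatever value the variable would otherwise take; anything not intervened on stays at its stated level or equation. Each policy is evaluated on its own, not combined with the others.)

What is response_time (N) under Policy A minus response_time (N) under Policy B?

Policy A (J − 32):
  J = 57 − 32 = 25
  L = 54
  K = 252 − 4·25 − 4·54 = -64
  V = 251 + 54 − 3·(-64) = 497
  N = -15 − 2·(-64) − 6·497 = -2869
Policy B (L + 28):
  J = 57
  L = 54 + 28 = 82
  K = 252 − 4·57 − 4·82 = -304
  V = 251 + 82 − 3·(-304) = 1245
  N = -15 − 2·(-304) − 6·1245 = -6877
N: -2869 − (-6877) = 4008

4008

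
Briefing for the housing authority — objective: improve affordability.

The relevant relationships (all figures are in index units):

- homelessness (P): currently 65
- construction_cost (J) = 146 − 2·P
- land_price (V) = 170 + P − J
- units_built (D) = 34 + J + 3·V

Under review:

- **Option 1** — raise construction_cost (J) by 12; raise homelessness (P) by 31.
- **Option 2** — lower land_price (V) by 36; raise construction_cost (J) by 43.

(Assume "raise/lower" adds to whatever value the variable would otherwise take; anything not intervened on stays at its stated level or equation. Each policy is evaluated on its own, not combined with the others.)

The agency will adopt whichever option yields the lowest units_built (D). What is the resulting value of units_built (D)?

513

Option 1 (J + 12, P + 31):
  P = 65 + 31 = 96
  J = 146 − 2·96 (+12 from intervention) = -34
  V = 170 + 96 − (-34) = 300
  D = 34 + (-34) + 3·300 = 900
Option 2 (V − 36, J + 43):
  P = 65
  J = 146 − 2·65 (+43 from intervention) = 59
  V = 170 + 65 − 59 (−36 from intervention) = 140
  D = 34 + 59 + 3·140 = 513
Comparing — Option 1: D=900, Option 2: D=513. Lowest is 513 (Option 2).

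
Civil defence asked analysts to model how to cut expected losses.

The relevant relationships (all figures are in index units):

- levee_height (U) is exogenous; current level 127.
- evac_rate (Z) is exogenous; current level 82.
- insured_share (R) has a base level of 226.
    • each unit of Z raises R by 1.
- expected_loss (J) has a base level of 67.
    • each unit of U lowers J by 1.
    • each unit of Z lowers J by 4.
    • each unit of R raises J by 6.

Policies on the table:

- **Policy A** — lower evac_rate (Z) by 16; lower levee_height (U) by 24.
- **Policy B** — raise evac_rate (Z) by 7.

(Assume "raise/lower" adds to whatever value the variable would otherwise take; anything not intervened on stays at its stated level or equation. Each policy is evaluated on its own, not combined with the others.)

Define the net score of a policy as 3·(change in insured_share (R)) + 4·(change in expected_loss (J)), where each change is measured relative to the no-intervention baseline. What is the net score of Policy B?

77

Baseline:
  U = 127
  Z = 82
  R = 226 + 82 = 308
  J = 67 − 127 − 4·82 + 6·308 = 1460
Policy B (Z + 7):
  U = 127
  Z = 82 + 7 = 89
  R = 226 + 89 = 315
  J = 67 − 127 − 4·89 + 6·315 = 1474
ΔR = 315 − 308 = 7; ΔJ = 1474 − 1460 = 14
Score = 3·7 + 4·14 = 77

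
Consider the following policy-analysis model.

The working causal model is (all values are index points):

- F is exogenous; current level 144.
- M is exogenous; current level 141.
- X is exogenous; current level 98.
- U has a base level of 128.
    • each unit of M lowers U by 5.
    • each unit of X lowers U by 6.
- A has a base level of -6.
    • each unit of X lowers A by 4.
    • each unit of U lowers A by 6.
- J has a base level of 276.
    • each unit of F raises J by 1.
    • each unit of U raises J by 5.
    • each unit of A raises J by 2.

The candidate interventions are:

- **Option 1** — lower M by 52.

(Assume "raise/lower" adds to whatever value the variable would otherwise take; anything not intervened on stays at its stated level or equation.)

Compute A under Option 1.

5032

Option 1 (M − 52):
  M = 141 − 52 = 89
  X = 98
  U = 128 − 5·89 − 6·98 = -905
  A = -6 − 4·98 − 6·(-905) = 5032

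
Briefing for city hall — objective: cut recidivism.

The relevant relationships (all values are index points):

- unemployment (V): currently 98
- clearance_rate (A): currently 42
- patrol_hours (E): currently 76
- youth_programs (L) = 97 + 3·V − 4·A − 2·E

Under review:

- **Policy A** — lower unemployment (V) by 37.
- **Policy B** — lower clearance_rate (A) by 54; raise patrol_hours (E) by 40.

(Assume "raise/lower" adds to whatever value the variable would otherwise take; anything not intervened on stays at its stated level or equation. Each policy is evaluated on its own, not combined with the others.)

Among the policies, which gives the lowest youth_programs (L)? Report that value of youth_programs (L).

Policy A (V − 37):
  V = 98 − 37 = 61
  A = 42
  E = 76
  L = 97 + 3·61 − 4·42 − 2·76 = -40
Policy B (A − 54, E + 40):
  V = 98
  A = 42 − 54 = -12
  E = 76 + 40 = 116
  L = 97 + 3·98 − 4·(-12) − 2·116 = 207
Comparing — Policy A: L=-40, Policy B: L=207. Lowest is -40 (Policy A).

-40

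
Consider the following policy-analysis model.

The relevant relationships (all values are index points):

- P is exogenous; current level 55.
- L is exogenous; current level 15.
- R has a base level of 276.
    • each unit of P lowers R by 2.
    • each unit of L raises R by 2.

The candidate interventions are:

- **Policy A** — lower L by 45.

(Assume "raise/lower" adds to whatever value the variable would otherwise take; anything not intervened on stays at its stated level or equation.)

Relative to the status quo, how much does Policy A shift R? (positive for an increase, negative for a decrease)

-90

Baseline:
  P = 55
  L = 15
  R = 276 − 2·55 + 2·15 = 196
Policy A (L − 45):
  P = 55
  L = 15 − 45 = -30
  R = 276 − 2·55 + 2·(-30) = 106
Change in R: 106 − 196 = -90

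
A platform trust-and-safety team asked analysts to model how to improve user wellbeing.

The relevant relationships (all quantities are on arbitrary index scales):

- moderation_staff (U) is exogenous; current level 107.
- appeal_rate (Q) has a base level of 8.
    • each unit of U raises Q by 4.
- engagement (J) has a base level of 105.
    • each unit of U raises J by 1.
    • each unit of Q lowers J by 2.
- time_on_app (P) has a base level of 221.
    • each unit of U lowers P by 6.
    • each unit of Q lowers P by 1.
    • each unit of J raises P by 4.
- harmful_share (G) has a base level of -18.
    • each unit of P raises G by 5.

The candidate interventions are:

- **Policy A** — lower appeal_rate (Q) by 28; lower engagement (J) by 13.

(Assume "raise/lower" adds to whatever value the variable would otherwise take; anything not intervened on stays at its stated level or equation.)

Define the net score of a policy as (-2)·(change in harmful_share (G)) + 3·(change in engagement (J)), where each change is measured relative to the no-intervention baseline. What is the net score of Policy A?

Baseline:
  U = 107
  Q = 8 + 4·107 = 436
  J = 105 + 107 − 2·436 = -660
  P = 221 − 6·107 − 436 + 4·(-660) = -3497
  G = -18 + 5·(-3497) = -17503
Policy A (Q − 28, J − 13):
  U = 107
  Q = 8 + 4·107 (−28 from intervention) = 408
  J = 105 + 107 − 2·408 (−13 from intervention) = -617
  P = 221 − 6·107 − 408 + 4·(-617) = -3297
  G = -18 + 5·(-3297) = -16503
ΔG = -16503 − (-17503) = 1000; ΔJ = -617 − (-660) = 43
Score = (-2)·1000 + 3·43 = -1871

-1871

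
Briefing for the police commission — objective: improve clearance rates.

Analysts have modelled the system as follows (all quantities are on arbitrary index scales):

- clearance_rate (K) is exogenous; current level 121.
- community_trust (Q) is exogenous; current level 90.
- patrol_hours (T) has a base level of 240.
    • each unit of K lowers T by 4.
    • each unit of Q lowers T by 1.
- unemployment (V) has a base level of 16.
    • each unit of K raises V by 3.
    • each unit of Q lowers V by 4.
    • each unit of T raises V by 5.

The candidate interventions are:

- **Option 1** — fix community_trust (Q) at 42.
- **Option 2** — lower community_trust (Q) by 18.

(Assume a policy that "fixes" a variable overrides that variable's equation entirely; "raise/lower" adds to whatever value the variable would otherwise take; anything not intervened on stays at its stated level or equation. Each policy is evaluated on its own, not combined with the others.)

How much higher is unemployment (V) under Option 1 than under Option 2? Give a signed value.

270

Option 1 (Q := 42):
  K = 121
  Q = 42
  T = 240 − 4·121 − 42 = -286
  V = 16 + 3·121 − 4·42 + 5·(-286) = -1219
Option 2 (Q − 18):
  K = 121
  Q = 90 − 18 = 72
  T = 240 − 4·121 − 72 = -316
  V = 16 + 3·121 − 4·72 + 5·(-316) = -1489
V: -1219 − (-1489) = 270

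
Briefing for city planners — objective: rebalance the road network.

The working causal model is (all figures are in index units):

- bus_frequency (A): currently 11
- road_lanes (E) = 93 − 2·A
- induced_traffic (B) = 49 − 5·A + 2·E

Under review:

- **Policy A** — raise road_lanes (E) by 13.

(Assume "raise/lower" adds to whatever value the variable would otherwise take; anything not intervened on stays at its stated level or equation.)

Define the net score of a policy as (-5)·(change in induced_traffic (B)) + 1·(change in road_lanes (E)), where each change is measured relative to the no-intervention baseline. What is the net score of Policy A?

Baseline:
  A = 11
  E = 93 − 2·11 = 71
  B = 49 − 5·11 + 2·71 = 136
Policy A (E + 13):
  A = 11
  E = 93 − 2·11 (+13 from intervention) = 84
  B = 49 − 5·11 + 2·84 = 162
ΔB = 162 − 136 = 26; ΔE = 84 − 71 = 13
Score = (-5)·26 + 1·13 = -117

-117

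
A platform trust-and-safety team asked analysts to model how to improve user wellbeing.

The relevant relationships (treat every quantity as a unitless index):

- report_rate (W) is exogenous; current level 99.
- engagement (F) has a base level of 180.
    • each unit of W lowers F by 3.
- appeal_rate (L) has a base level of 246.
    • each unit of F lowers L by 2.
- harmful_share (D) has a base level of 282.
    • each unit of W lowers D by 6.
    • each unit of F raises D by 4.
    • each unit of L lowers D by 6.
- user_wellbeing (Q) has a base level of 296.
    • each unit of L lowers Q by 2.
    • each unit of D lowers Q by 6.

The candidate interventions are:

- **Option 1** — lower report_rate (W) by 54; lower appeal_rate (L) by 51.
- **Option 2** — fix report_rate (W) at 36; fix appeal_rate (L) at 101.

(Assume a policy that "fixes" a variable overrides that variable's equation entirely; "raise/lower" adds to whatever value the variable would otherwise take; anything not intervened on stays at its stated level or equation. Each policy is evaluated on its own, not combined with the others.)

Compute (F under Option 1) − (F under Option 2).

-27

Option 1 (W − 54, L − 51):
  W = 99 − 54 = 45
  F = 180 − 3·45 = 45
Option 2 (W := 36, L := 101):
  W = 36
  F = 180 − 3·36 = 72
F: 45 − 72 = -27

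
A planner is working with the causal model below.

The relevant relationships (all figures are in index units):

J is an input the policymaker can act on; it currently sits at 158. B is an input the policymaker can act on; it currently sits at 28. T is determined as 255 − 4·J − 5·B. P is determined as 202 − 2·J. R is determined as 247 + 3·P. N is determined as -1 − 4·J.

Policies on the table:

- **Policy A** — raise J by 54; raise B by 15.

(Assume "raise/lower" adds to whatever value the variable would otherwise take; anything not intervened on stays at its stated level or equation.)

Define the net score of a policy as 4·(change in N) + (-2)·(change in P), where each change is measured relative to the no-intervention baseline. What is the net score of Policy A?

Baseline:
  J = 158
  P = 202 − 2·158 = -114
  N = -1 − 4·158 = -633
Policy A (J + 54, B + 15):
  J = 158 + 54 = 212
  P = 202 − 2·212 = -222
  N = -1 − 4·212 = -849
ΔN = -849 − (-633) = -216; ΔP = -222 − (-114) = -108
Score = 4·(-216) + (-2)·(-108) = -648

-648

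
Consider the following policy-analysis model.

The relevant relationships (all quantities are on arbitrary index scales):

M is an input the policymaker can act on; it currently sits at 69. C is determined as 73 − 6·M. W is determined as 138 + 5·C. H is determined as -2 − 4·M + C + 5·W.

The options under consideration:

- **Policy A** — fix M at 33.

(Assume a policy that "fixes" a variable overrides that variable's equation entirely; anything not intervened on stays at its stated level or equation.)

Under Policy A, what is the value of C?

-125

Policy A (M := 33):
  M = 33
  C = 73 − 6·33 = -125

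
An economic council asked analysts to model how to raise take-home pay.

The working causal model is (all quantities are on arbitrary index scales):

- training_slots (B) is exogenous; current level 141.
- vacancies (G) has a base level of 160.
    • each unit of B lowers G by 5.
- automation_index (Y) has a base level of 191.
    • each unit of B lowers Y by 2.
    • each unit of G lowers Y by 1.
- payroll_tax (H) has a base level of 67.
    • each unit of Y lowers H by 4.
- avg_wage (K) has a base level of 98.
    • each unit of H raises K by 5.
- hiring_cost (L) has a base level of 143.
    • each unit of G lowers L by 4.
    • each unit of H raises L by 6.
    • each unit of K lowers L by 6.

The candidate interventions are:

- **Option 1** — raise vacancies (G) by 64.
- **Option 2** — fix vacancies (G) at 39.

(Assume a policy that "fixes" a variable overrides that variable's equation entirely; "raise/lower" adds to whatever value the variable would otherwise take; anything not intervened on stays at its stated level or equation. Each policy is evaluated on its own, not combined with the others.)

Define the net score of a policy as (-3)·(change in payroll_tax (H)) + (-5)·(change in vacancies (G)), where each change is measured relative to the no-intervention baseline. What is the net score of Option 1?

-1088

Baseline:
  B = 141
  G = 160 − 5·141 = -545
  Y = 191 − 2·141 − (-545) = 454
  H = 67 − 4·454 = -1749
Option 1 (G + 64):
  B = 141
  G = 160 − 5·141 (+64 from intervention) = -481
  Y = 191 − 2·141 − (-481) = 390
  H = 67 − 4·390 = -1493
ΔH = -1493 − (-1749) = 256; ΔG = -481 − (-545) = 64
Score = (-3)·256 + (-5)·64 = -1088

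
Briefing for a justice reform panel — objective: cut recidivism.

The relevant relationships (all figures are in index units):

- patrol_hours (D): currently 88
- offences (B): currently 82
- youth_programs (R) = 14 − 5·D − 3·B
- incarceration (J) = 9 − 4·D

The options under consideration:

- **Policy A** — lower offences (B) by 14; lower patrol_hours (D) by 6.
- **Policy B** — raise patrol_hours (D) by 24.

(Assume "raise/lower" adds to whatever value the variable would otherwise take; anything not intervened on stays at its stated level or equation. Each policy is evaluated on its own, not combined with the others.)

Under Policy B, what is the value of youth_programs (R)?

-792

Policy B (D + 24):
  D = 88 + 24 = 112
  B = 82
  R = 14 − 5·112 − 3·82 = -792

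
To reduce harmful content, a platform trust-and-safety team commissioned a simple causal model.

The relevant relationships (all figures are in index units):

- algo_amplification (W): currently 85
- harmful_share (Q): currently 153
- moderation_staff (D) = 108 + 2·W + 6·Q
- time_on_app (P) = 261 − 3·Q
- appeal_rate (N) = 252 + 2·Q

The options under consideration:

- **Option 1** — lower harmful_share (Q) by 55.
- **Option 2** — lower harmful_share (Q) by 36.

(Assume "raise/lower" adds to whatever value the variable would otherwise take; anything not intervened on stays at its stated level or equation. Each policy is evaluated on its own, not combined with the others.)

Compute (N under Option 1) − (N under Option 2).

Option 1 (Q − 55):
  Q = 153 − 55 = 98
  N = 252 + 2·98 = 448
Option 2 (Q − 36):
  Q = 153 − 36 = 117
  N = 252 + 2·117 = 486
N: 448 − 486 = -38

-38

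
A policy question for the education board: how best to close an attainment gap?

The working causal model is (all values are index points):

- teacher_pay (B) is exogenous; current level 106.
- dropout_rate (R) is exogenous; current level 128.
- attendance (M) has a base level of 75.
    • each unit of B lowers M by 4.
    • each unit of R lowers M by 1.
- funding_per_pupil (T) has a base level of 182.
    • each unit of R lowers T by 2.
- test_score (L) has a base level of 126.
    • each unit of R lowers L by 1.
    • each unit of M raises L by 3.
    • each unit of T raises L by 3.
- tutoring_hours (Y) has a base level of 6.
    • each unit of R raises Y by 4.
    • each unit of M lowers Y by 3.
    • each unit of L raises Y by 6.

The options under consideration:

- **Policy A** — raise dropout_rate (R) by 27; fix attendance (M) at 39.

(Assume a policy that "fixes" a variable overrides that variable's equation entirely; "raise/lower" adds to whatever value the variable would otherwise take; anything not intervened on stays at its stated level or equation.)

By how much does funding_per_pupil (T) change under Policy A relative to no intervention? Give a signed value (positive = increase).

-54

Baseline:
  R = 128
  T = 182 − 2·128 = -74
Policy A (R + 27, M := 39):
  R = 128 + 27 = 155
  T = 182 − 2·155 = -128
Change in T: -128 − (-74) = -54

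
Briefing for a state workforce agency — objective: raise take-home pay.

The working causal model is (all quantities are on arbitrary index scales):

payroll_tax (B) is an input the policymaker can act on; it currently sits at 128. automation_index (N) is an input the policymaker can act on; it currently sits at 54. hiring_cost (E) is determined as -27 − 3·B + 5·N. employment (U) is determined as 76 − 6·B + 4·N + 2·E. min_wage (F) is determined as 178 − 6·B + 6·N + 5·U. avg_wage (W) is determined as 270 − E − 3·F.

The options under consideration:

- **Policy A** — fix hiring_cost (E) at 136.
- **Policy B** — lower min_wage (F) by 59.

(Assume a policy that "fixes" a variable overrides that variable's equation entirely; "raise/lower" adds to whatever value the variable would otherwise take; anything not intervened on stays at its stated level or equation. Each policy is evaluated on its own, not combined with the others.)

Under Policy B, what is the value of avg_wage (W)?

Policy B (F − 59):
  B = 128
  N = 54
  E = -27 − 3·128 + 5·54 = -141
  U = 76 − 6·128 + 4·54 + 2·(-141) = -758
  F = 178 − 6·128 + 6·54 + 5·(-758) (−59 from intervention) = -4115
  W = 270 − (-141) − 3·(-4115) = 12756

12756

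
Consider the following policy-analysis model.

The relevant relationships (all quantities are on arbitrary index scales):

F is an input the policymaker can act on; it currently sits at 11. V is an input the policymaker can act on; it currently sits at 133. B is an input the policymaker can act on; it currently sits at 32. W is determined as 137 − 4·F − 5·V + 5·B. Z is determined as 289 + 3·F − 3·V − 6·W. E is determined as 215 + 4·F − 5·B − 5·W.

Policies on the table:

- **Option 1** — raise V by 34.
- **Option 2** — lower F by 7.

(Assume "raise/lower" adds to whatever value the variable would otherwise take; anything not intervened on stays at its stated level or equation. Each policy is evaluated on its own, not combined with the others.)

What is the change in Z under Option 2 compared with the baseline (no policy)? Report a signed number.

-189

Baseline:
  F = 11
  V = 133
  B = 32
  W = 137 − 4·11 − 5·133 + 5·32 = -412
  Z = 289 + 3·11 − 3·133 − 6·(-412) = 2395
Option 2 (F − 7):
  F = 11 − 7 = 4
  V = 133
  B = 32
  W = 137 − 4·4 − 5·133 + 5·32 = -384
  Z = 289 + 3·4 − 3·133 − 6·(-384) = 2206
Change in Z: 2206 − 2395 = -189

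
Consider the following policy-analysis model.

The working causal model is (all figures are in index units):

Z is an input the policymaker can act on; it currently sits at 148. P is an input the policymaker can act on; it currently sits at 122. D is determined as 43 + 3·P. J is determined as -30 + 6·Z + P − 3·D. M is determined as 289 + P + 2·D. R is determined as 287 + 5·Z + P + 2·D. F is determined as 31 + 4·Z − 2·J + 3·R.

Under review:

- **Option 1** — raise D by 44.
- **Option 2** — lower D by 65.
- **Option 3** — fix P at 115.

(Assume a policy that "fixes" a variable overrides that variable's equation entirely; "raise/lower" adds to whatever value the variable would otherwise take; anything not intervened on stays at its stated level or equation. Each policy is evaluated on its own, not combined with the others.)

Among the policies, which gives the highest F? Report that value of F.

Option 1 (D + 44):
  Z = 148
  P = 122
  D = 43 + 3·122 (+44 from intervention) = 453
  J = -30 + 6·148 + 122 − 3·453 = -379
  R = 287 + 5·148 + 122 + 2·453 = 2055
  F = 31 + 4·148 − 2·(-379) + 3·2055 = 7546
Option 2 (D − 65):
  Z = 148
  P = 122
  D = 43 + 3·122 (−65 from intervention) = 344
  J = -30 + 6·148 + 122 − 3·344 = -52
  R = 287 + 5·148 + 122 + 2·344 = 1837
  F = 31 + 4·148 − 2·(-52) + 3·1837 = 6238
Option 3 (P := 115):
  Z = 148
  P = 115
  D = 43 + 3·115 = 388
  J = -30 + 6·148 + 115 − 3·388 = -191
  R = 287 + 5·148 + 115 + 2·388 = 1918
  F = 31 + 4·148 − 2·(-191) + 3·1918 = 6759
Comparing — Option 1: F=7546, Option 2: F=6238, Option 3: F=6759. Highest is 7546 (Option 1).

7546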